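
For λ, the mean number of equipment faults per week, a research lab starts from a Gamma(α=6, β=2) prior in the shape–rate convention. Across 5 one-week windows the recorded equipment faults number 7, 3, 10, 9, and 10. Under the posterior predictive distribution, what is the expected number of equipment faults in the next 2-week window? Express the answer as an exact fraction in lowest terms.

90/7

Total count: 7 + 3 + 10 + 9 + 10 = 39.
Total exposure: 5 weeks.
Gamma(α, β) with Poisson data over total exposure Σt gives posterior Gamma(α+Σx, β+Σt) = Gamma(45, 7).
Predictive mean over a 2-week window = T·E[λ|data] = 2·45/7 = 90/7.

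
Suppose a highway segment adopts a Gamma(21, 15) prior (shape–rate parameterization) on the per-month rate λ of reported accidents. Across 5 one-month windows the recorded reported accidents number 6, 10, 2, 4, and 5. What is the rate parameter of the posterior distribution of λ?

20

Total count: 6 + 10 + 2 + 4 + 5 = 27.
Total exposure: 5 months.
Posterior: α' = 21 + 27 = 48, β' = 15 + 5 = 20.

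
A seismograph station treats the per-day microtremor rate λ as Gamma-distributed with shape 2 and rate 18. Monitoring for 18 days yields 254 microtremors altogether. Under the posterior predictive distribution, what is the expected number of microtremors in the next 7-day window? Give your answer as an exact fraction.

Total count 254 over total exposure 18 days.
The Gamma prior is conjugate for the Poisson rate, so λ | data ~ Gamma(2+254, 18+18) = Gamma(256, 36).
Predictive mean over a 7-day window = T·E[λ|data] = 7·256/36 = 448/9.

448/9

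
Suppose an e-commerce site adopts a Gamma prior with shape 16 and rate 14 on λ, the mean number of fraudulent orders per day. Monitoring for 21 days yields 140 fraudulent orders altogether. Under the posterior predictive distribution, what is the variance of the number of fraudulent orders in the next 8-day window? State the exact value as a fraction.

53664/1225

Total count 140 over total exposure 21 days.
By Gamma–Poisson conjugacy, the posterior is Gamma(α + Σx, β + Σt) = Gamma(16 + 140, 14 + 21) = Gamma(156, 35).
The posterior predictive for a window of length T is Negative Binomial with variance T·α'·(β'+T)/β'² = 8·156·43/1225 = 53664/1225.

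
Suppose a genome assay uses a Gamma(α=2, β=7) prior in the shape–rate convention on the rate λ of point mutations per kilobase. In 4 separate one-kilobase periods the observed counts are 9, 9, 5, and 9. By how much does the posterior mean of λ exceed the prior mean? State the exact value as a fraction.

216/77

Total count: 9 + 9 + 5 + 9 = 32.
Total exposure: 4 kilobases.
Posterior: α' = 2 + 32 = 34, β' = 7 + 4 = 11.
Posterior mean = 34/11 = 34/11; prior mean = 2/7 = 2/7. Difference = 34/11 − 2/7 = 216/77.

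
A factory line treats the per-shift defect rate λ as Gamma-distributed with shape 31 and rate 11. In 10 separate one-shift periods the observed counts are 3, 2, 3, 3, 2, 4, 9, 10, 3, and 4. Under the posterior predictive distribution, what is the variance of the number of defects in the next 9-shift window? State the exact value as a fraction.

Total count: 3 + 2 + 3 + 3 + 2 + 4 + 9 + 10 + 3 + 4 = 43.
Total exposure: 10 shifts.
Gamma(α, β) with Poisson data over total exposure Σt gives posterior Gamma(α+Σx, β+Σt) = Gamma(74, 21).
The posterior predictive for a window of length T is Negative Binomial with variance T·α'·(β'+T)/β'² = 9·74·30/441 = 2220/49.

2220/49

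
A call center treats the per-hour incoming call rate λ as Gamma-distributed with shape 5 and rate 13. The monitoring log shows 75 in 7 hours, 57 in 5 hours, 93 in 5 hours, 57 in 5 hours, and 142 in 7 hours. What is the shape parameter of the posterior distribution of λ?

Total count: 75 + 57 + 93 + 57 + 142 = 424.
Total exposure: 7 + 5 + 5 + 5 + 7 = 29 hours.
The Gamma prior is conjugate for the Poisson rate, so λ | data ~ Gamma(5+424, 13+29) = Gamma(429, 42).

429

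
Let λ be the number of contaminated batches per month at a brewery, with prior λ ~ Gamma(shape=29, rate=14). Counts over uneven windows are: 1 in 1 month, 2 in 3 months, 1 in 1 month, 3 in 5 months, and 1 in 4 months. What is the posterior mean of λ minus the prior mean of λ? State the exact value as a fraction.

-3/4

Total count: 1 + 2 + 1 + 3 + 1 = 8.
Total exposure: 1 + 3 + 1 + 5 + 4 = 14 months.
The Gamma prior is conjugate for the Poisson rate, so λ | data ~ Gamma(29+8, 14+14) = Gamma(37, 28).
Posterior mean = 37/28 = 37/28; prior mean = 29/14 = 29/14. Difference = 37/28 − 29/14 = -3/4.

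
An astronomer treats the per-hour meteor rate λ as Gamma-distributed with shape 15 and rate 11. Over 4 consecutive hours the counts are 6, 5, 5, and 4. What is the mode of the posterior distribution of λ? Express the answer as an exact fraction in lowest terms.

Total count: 6 + 5 + 5 + 4 = 20.
Total exposure: 4 hours.
The Gamma prior is conjugate for the Poisson rate, so λ | data ~ Gamma(15+20, 11+4) = Gamma(35, 15).
Posterior mode = (α'−1)/β' = 34/15.

34/15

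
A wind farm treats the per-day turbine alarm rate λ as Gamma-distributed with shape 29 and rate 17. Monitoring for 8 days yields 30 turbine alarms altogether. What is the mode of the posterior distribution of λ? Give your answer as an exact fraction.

58/25

Total count 30 over total exposure 8 days.
The Gamma prior is conjugate for the Poisson rate, so λ | data ~ Gamma(29+30, 17+8) = Gamma(59, 25).
Posterior mode = (α'−1)/β' = 58/25.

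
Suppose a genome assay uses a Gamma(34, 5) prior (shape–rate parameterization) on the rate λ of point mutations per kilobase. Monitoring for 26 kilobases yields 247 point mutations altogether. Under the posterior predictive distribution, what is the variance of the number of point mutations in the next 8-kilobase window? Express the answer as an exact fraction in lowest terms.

Total count 247 over total exposure 26 kilobases.
Gamma(α, β) with Poisson data over total exposure Σt gives posterior Gamma(α+Σx, β+Σt) = Gamma(281, 31).
The posterior predictive for a window of length T is Negative Binomial with variance T·α'·(β'+T)/β'² = 8·281·39/961 = 87672/961.

87672/961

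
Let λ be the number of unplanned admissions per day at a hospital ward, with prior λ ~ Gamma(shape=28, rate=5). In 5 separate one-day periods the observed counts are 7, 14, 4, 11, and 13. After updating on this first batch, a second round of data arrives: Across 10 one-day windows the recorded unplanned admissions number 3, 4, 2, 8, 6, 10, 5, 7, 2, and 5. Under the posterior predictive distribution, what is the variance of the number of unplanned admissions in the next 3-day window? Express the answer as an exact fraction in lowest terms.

8901/400

Total count: 7 + 14 + 4 + 11 + 13 = 49.
Total exposure: 5 days.
After the first batch: Gamma(28 + 49, 5 + 5) = Gamma(77, 10).
Total count: 3 + 4 + 2 + 8 + 6 + 10 + 5 + 7 + 2 + 5 = 52.
Total exposure: 10 days.
After the second batch: Gamma(77 + 52, 10 + 10) = Gamma(129, 20).
The posterior predictive for a window of length T is Negative Binomial with variance T·α'·(β'+T)/β'² = 3·129·23/400 = 8901/400.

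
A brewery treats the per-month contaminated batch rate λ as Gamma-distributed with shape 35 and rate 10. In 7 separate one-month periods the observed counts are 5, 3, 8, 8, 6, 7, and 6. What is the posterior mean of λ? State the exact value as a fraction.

Total count: 5 + 3 + 8 + 8 + 6 + 7 + 6 = 43.
Total exposure: 7 months.
By Gamma–Poisson conjugacy, the posterior is Gamma(α + Σx, β + Σt) = Gamma(35 + 43, 10 + 7) = Gamma(78, 17).
Posterior mean = α'/β' = 78/17.

78/17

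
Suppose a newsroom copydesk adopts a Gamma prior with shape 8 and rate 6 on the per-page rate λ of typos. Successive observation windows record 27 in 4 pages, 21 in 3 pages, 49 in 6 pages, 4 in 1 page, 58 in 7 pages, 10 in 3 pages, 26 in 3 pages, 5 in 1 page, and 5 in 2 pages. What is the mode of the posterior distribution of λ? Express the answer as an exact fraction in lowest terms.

53/9

Total count: 27 + 21 + 49 + 4 + 58 + 10 + 26 + 5 + 5 = 205.
Total exposure: 4 + 3 + 6 + 1 + 7 + 3 + 3 + 1 + 2 = 30 pages.
The Gamma prior is conjugate for the Poisson rate, so λ | data ~ Gamma(8+205, 6+30) = Gamma(213, 36).
Posterior mode = (α'−1)/β' = 212/36 = 53/9.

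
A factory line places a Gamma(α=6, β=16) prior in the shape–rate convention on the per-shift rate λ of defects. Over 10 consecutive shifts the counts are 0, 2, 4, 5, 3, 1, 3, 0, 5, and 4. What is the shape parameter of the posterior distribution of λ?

33

Total count: 0 + 2 + 4 + 5 + 3 + 1 + 3 + 0 + 5 + 4 = 27.
Total exposure: 10 shifts.
Gamma(α, β) with Poisson data over total exposure Σt gives posterior Gamma(α+Σx, β+Σt) = Gamma(33, 26).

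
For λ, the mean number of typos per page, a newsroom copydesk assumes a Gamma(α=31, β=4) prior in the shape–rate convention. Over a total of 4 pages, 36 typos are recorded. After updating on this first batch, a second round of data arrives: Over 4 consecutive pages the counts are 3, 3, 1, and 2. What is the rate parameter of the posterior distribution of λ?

Total count 36 over total exposure 4 pages.
After the first batch: Gamma(31 + 36, 4 + 4) = Gamma(67, 8).
Total count: 3 + 3 + 1 + 2 = 9.
Total exposure: 4 pages.
After the second batch: Gamma(67 + 9, 8 + 4) = Gamma(76, 12).

12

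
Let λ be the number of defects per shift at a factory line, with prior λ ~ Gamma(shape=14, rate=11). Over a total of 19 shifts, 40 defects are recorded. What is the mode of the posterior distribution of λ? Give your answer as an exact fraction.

Total count 40 over total exposure 19 shifts.
Gamma(α, β) with Poisson data over total exposure Σt gives posterior Gamma(α+Σx, β+Σt) = Gamma(54, 30).
Posterior mode = (α'−1)/β' = 53/30.

53/30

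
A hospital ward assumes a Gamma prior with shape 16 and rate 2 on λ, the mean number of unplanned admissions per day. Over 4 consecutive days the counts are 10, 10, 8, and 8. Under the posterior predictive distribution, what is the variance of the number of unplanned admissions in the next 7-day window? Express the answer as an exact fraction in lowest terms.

Total count: 10 + 10 + 8 + 8 = 36.
Total exposure: 4 days.
The Gamma prior is conjugate for the Poisson rate, so λ | data ~ Gamma(16+36, 2+4) = Gamma(52, 6).
The posterior predictive for a window of length T is Negative Binomial with variance T·α'·(β'+T)/β'² = 7·52·13/36 = 1183/9.

1183/9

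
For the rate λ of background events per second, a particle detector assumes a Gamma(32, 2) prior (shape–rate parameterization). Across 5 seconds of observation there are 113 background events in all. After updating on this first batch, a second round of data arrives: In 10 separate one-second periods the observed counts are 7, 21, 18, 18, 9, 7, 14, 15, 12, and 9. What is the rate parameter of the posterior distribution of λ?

Total count 113 over total exposure 5 seconds.
After the first batch: Gamma(32 + 113, 2 + 5) = Gamma(145, 7).
Total count: 7 + 21 + 18 + 18 + 9 + 7 + 14 + 15 + 12 + 9 = 130.
Total exposure: 10 seconds.
After the second batch: Gamma(145 + 130, 7 + 10) = Gamma(275, 17).

17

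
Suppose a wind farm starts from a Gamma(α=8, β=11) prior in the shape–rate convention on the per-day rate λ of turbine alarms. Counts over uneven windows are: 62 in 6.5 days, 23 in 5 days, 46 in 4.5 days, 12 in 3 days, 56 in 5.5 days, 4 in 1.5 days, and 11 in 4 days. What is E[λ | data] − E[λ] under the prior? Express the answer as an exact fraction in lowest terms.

Total count: 62 + 23 + 46 + 12 + 56 + 4 + 11 = 214.
Total exposure: 6.5 + 5 + 4.5 + 3 + 5.5 + 1.5 + 4 = 30 days.
By Gamma–Poisson conjugacy, the posterior is Gamma(α + Σx, β + Σt) = Gamma(8 + 214, 11 + 30) = Gamma(222, 41).
Posterior mean = 222/41 = 222/41; prior mean = 8/11 = 8/11. Difference = 222/41 − 8/11 = 2114/451.

2114/451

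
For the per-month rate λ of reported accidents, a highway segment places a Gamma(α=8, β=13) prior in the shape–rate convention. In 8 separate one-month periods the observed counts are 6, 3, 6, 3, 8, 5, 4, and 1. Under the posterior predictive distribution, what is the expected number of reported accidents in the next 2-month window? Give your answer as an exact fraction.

Total count: 6 + 3 + 6 + 3 + 8 + 5 + 4 + 1 = 36.
Total exposure: 8 months.
Conjugate update: add total count to the shape and total exposure to the rate, giving Gamma(44, 21).
Predictive mean over a 2-month window = T·E[λ|data] = 2·44/21 = 88/21.

88/21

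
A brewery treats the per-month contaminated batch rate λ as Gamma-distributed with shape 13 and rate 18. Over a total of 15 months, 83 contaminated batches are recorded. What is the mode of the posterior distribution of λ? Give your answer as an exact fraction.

95/33

Total count 83 over total exposure 15 months.
The Gamma prior is conjugate for the Poisson rate, so λ | data ~ Gamma(13+83, 18+15) = Gamma(96, 33).
Posterior mode = (α'−1)/β' = 95/33.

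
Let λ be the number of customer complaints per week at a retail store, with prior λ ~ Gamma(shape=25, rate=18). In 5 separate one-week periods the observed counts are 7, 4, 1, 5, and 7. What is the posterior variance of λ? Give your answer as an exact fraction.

Total count: 7 + 4 + 1 + 5 + 7 = 24.
Total exposure: 5 weeks.
Conjugate update: add total count to the shape and total exposure to the rate, giving Gamma(49, 23).
Posterior variance = α'/β'² = 49/529.

49/529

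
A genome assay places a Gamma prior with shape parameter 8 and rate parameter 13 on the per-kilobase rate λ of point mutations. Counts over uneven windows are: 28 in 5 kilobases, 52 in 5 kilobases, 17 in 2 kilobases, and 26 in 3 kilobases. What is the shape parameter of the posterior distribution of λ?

131

Total count: 28 + 52 + 17 + 26 = 123.
Total exposure: 5 + 5 + 2 + 3 = 15 kilobases.
By Gamma–Poisson conjugacy, the posterior is Gamma(α + Σx, β + Σt) = Gamma(8 + 123, 13 + 15) = Gamma(131, 28).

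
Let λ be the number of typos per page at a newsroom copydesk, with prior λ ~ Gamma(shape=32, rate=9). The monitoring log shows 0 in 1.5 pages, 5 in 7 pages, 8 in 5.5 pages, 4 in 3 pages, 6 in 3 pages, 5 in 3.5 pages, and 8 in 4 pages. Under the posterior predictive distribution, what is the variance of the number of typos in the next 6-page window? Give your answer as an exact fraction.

69360/5329

Total count: 0 + 5 + 8 + 4 + 6 + 5 + 8 = 36.
Total exposure: 1.5 + 7 + 5.5 + 3 + 3 + 3.5 + 4 = 27.5 pages.
Posterior: α' = 32 + 36 = 68, β' = 9 + 27.5 = 73/2.
The posterior predictive for a window of length T is Negative Binomial with variance T·α'·(β'+T)/β'² = 6·68·(85/2)/(5329/4) = 69360/5329.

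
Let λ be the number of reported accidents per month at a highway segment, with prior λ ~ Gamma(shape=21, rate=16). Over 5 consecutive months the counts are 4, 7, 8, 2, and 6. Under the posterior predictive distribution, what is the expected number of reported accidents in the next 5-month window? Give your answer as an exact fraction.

80/7

Total count: 4 + 7 + 8 + 2 + 6 = 27.
Total exposure: 5 months.
Gamma(α, β) with Poisson data over total exposure Σt gives posterior Gamma(α+Σx, β+Σt) = Gamma(48, 21).
Predictive mean over a 5-month window = T·E[λ|data] = 5·48/21 = 80/7.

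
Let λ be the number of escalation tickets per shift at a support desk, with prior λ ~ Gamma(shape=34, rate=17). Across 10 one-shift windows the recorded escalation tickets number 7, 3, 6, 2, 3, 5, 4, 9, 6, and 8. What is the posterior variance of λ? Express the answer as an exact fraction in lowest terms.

29/243

Total count: 7 + 3 + 6 + 2 + 3 + 5 + 4 + 9 + 6 + 8 = 53.
Total exposure: 10 shifts.
The Gamma prior is conjugate for the Poisson rate, so λ | data ~ Gamma(34+53, 17+10) = Gamma(87, 27).
Posterior variance = α'/β'² = 87/729 = 29/243.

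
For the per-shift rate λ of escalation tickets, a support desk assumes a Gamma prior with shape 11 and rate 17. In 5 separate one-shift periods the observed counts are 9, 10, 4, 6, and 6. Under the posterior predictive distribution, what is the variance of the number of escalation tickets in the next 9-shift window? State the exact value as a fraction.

6417/242

Total count: 9 + 10 + 4 + 6 + 6 = 35.
Total exposure: 5 shifts.
Posterior: α' = 11 + 35 = 46, β' = 17 + 5 = 22.
The posterior predictive for a window of length T is Negative Binomial with variance T·α'·(β'+T)/β'² = 9·46·31/484 = 6417/242.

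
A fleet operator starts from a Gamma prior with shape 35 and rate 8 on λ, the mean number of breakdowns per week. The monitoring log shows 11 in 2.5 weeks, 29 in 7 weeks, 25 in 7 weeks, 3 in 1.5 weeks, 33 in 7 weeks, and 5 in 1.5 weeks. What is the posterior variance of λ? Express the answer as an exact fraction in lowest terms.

Total count: 11 + 29 + 25 + 3 + 33 + 5 = 106.
Total exposure: 2.5 + 7 + 7 + 1.5 + 7 + 1.5 = 26.5 weeks.
By Gamma–Poisson conjugacy, the posterior is Gamma(α + Σx, β + Σt) = Gamma(35 + 106, 8 + 26.5) = Gamma(141, 69/2).
Posterior variance = α'/β'² = 141/(4761/4) = 188/1587.

188/1587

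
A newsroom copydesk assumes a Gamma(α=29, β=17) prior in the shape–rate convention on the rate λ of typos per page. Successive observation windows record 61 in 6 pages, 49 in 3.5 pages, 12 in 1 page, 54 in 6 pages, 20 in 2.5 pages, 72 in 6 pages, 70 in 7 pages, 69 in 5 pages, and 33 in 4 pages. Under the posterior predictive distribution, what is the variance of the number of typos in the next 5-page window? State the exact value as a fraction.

Total count: 61 + 49 + 12 + 54 + 20 + 72 + 70 + 69 + 33 = 440.
Total exposure: 6 + 3.5 + 1 + 6 + 2.5 + 6 + 7 + 5 + 4 = 41 pages.
The Gamma prior is conjugate for the Poisson rate, so λ | data ~ Gamma(29+440, 17+41) = Gamma(469, 58).
The posterior predictive for a window of length T is Negative Binomial with variance T·α'·(β'+T)/β'² = 5·469·63/3364 = 147735/3364.

147735/3364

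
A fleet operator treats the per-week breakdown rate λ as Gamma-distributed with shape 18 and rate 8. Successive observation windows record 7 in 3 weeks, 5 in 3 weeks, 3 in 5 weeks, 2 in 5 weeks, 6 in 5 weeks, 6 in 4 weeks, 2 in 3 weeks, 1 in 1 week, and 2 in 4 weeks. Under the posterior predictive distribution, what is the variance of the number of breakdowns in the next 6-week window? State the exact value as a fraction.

14664/1681

Total count: 7 + 5 + 3 + 2 + 6 + 6 + 2 + 1 + 2 = 34.
Total exposure: 3 + 3 + 5 + 5 + 5 + 4 + 3 + 1 + 4 = 33 weeks.
Gamma(α, β) with Poisson data over total exposure Σt gives posterior Gamma(α+Σx, β+Σt) = Gamma(52, 41).
The posterior predictive for a window of length T is Negative Binomial with variance T·α'·(β'+T)/β'² = 6·52·47/1681 = 14664/1681.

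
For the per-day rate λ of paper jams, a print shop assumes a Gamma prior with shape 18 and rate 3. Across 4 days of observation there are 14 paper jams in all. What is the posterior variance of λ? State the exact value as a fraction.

Total count 14 over total exposure 4 days.
The Gamma prior is conjugate for the Poisson rate, so λ | data ~ Gamma(18+14, 3+4) = Gamma(32, 7).
Posterior variance = α'/β'² = 32/49.

32/49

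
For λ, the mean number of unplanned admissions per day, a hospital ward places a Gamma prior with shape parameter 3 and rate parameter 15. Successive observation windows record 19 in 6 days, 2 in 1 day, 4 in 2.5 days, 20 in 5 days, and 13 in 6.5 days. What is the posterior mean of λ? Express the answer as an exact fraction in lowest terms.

Total count: 19 + 2 + 4 + 20 + 13 = 58.
Total exposure: 6 + 1 + 2.5 + 5 + 6.5 = 21 days.
The Gamma prior is conjugate for the Poisson rate, so λ | data ~ Gamma(3+58, 15+21) = Gamma(61, 36).
Posterior mean = α'/β' = 61/36.

61/36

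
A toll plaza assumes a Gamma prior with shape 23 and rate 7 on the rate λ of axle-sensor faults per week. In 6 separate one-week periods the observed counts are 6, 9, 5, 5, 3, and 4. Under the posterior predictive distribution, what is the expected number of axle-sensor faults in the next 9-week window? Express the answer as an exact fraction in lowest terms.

495/13

Total count: 6 + 9 + 5 + 5 + 3 + 4 = 32.
Total exposure: 6 weeks.
Posterior: α' = 23 + 32 = 55, β' = 7 + 6 = 13.
Predictive mean over a 9-week window = T·E[λ|data] = 9·55/13 = 495/13.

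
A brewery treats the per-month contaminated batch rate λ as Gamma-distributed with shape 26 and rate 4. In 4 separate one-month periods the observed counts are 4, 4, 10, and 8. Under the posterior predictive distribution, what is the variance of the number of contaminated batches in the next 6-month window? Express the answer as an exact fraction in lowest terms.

273/4

Total count: 4 + 4 + 10 + 8 = 26.
Total exposure: 4 months.
By Gamma–Poisson conjugacy, the posterior is Gamma(α + Σx, β + Σt) = Gamma(26 + 26, 4 + 4) = Gamma(52, 8).
The posterior predictive for a window of length T is Negative Binomial with variance T·α'·(β'+T)/β'² = 6·52·14/64 = 273/4.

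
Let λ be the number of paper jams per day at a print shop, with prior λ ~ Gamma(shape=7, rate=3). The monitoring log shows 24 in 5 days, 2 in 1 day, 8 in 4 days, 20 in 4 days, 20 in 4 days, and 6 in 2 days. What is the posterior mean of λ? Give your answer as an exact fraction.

87/23

Total count: 24 + 2 + 8 + 20 + 20 + 6 = 80.
Total exposure: 5 + 1 + 4 + 4 + 4 + 2 = 20 days.
Gamma(α, β) with Poisson data over total exposure Σt gives posterior Gamma(α+Σx, β+Σt) = Gamma(87, 23).
Posterior mean = α'/β' = 87/23.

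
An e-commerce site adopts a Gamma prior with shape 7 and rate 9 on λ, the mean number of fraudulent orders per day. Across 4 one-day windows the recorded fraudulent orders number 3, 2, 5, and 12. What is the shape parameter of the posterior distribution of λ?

Total count: 3 + 2 + 5 + 12 = 22.
Total exposure: 4 days.
The Gamma prior is conjugate for the Poisson rate, so λ | data ~ Gamma(7+22, 9+4) = Gamma(29, 13).

29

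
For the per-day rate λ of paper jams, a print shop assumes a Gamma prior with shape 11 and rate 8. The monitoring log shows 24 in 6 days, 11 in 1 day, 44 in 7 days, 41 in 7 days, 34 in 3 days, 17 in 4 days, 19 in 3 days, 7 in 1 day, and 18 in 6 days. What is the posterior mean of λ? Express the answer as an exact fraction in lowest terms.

Total count: 24 + 11 + 44 + 41 + 34 + 17 + 19 + 7 + 18 = 215.
Total exposure: 6 + 1 + 7 + 7 + 3 + 4 + 3 + 1 + 6 = 38 days.
Gamma(α, β) with Poisson data over total exposure Σt gives posterior Gamma(α+Σx, β+Σt) = Gamma(226, 46).
Posterior mean = α'/β' = 226/46 = 113/23.

113/23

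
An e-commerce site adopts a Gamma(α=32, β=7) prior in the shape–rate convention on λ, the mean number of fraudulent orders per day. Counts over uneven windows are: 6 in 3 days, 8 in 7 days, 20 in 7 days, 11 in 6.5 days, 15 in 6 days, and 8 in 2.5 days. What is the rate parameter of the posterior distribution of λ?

Total count: 6 + 8 + 20 + 11 + 15 + 8 = 68.
Total exposure: 3 + 7 + 7 + 6.5 + 6 + 2.5 = 32 days.
The Gamma prior is conjugate for the Poisson rate, so λ | data ~ Gamma(32+68, 7+32) = Gamma(100, 39).

39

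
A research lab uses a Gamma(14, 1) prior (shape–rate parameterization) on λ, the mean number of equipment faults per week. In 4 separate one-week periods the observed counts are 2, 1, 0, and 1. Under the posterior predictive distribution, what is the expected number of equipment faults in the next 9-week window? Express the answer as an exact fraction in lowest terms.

Total count: 2 + 1 + 0 + 1 = 4.
Total exposure: 4 weeks.
Conjugate update: add total count to the shape and total exposure to the rate, giving Gamma(18, 5).
Predictive mean over a 9-week window = T·E[λ|data] = 9·18/5 = 162/5.

162/5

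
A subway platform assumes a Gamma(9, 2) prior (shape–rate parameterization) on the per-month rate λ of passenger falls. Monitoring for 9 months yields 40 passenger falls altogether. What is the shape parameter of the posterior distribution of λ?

Total count 40 over total exposure 9 months.
Gamma(α, β) with Poisson data over total exposure Σt gives posterior Gamma(α+Σx, β+Σt) = Gamma(49, 11).

49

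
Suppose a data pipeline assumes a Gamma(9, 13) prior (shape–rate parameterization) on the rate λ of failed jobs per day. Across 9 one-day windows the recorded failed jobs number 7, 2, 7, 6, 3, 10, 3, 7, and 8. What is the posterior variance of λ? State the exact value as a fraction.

31/242

Total count: 7 + 2 + 7 + 6 + 3 + 10 + 3 + 7 + 8 = 53.
Total exposure: 9 days.
By Gamma–Poisson conjugacy, the posterior is Gamma(α + Σx, β + Σt) = Gamma(9 + 53, 13 + 9) = Gamma(62, 22).
Posterior variance = α'/β'² = 62/484 = 31/242.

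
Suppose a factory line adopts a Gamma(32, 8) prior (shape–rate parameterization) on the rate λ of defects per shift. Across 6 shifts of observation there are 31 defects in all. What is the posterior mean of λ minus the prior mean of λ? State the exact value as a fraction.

1/2

Total count 31 over total exposure 6 shifts.
Gamma(α, β) with Poisson data over total exposure Σt gives posterior Gamma(α+Σx, β+Σt) = Gamma(63, 14).
Posterior mean = 63/14 = 9/2; prior mean = 32/8 = 4. Difference = 9/2 − 4 = 1/2.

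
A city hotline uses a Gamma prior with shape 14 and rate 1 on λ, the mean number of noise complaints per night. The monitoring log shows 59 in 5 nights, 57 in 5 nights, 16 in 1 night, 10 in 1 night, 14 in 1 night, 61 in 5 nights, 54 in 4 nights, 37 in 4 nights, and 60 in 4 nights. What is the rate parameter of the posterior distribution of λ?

31

Total count: 59 + 57 + 16 + 10 + 14 + 61 + 54 + 37 + 60 = 368.
Total exposure: 5 + 5 + 1 + 1 + 1 + 5 + 4 + 4 + 4 = 30 nights.
Gamma(α, β) with Poisson data over total exposure Σt gives posterior Gamma(α+Σx, β+Σt) = Gamma(382, 31).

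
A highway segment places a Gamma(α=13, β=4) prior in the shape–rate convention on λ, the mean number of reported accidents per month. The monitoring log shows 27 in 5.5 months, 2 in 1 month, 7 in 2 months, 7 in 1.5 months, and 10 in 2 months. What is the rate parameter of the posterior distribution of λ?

Total count: 27 + 2 + 7 + 7 + 10 = 53.
Total exposure: 5.5 + 1 + 2 + 1.5 + 2 = 12 months.
Gamma(α, β) with Poisson data over total exposure Σt gives posterior Gamma(α+Σx, β+Σt) = Gamma(66, 16).

16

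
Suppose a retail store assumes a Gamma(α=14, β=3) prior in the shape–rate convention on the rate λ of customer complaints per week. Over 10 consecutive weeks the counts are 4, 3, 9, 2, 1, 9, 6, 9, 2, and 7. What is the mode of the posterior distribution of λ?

Total count: 4 + 3 + 9 + 2 + 1 + 9 + 6 + 9 + 2 + 7 = 52.
Total exposure: 10 weeks.
Conjugate update: add total count to the shape and total exposure to the rate, giving Gamma(66, 13).
Posterior mode = (α'−1)/β' = 65/13 = 5.

5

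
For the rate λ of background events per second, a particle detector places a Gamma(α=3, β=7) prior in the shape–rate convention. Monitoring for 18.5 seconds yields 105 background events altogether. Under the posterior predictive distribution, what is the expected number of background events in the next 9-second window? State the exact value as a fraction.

648/17

Total count 105 over total exposure 18.5 seconds.
Gamma(α, β) with Poisson data over total exposure Σt gives posterior Gamma(α+Σx, β+Σt) = Gamma(108, 51/2).
Predictive mean over a 9-second window = T·E[λ|data] = 9·108/(51/2) = 648/17.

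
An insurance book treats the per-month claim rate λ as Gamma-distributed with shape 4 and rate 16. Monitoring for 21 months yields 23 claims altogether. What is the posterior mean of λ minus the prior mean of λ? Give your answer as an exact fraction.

Total count 23 over total exposure 21 months.
Posterior: α' = 4 + 23 = 27, β' = 16 + 21 = 37.
Posterior mean = 27/37 = 27/37; prior mean = 4/16 = 1/4. Difference = 27/37 − 1/4 = 71/148.

71/148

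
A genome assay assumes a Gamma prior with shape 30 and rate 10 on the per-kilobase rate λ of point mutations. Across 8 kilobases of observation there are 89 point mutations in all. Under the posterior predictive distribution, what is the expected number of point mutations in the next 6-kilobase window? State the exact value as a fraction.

Total count 89 over total exposure 8 kilobases.
Posterior: α' = 30 + 89 = 119, β' = 10 + 8 = 18.
Predictive mean over a 6-kilobase window = T·E[λ|data] = 6·119/18 = 119/3.

119/3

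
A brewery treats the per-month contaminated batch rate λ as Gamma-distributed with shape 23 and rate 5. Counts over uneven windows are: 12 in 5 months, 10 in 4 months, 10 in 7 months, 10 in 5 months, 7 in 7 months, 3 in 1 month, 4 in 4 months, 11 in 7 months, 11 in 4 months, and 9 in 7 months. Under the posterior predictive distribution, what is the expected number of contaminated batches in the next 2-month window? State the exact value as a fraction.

Total count: 12 + 10 + 10 + 10 + 7 + 3 + 4 + 11 + 11 + 9 = 87.
Total exposure: 5 + 4 + 7 + 5 + 7 + 1 + 4 + 7 + 4 + 7 = 51 months.
Gamma(α, β) with Poisson data over total exposure Σt gives posterior Gamma(α+Σx, β+Σt) = Gamma(110, 56).
Predictive mean over a 2-month window = T·E[λ|data] = 2·110/56 = 55/14.

55/14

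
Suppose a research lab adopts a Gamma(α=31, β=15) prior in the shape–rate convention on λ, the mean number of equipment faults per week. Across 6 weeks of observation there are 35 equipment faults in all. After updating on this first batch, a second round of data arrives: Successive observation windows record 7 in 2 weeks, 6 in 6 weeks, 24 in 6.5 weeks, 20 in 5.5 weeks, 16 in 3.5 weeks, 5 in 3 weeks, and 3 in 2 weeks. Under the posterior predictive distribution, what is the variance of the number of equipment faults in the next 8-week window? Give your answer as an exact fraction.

Total count 35 over total exposure 6 weeks.
After the first batch: Gamma(31 + 35, 15 + 6) = Gamma(66, 21).
Total count: 7 + 6 + 24 + 20 + 16 + 5 + 3 = 81.
Total exposure: 2 + 6 + 6.5 + 5.5 + 3.5 + 3 + 2 = 28.5 weeks.
After the second batch: Gamma(66 + 81, 21 + 28.5) = Gamma(147, 99/2).
The posterior predictive for a window of length T is Negative Binomial with variance T·α'·(β'+T)/β'² = 8·147·(115/2)/(9801/4) = 90160/3267.

90160/3267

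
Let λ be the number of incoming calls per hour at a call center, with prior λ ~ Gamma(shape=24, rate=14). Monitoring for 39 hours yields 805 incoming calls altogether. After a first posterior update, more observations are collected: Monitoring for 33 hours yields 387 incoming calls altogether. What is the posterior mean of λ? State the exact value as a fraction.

608/43

Total count 805 over total exposure 39 hours.
After the first batch: Gamma(24 + 805, 14 + 39) = Gamma(829, 53).
Total count 387 over total exposure 33 hours.
After the second batch: Gamma(829 + 387, 53 + 33) = Gamma(1216, 86).
Posterior mean = α'/β' = 1216/86 = 608/43.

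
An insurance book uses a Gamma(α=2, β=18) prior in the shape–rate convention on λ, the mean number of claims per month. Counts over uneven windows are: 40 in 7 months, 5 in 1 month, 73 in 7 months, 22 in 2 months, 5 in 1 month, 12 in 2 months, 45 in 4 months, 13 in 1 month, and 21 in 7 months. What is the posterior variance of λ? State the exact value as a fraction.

Total count: 40 + 5 + 73 + 22 + 5 + 12 + 45 + 13 + 21 = 236.
Total exposure: 7 + 1 + 7 + 2 + 1 + 2 + 4 + 1 + 7 = 32 months.
The Gamma prior is conjugate for the Poisson rate, so λ | data ~ Gamma(2+236, 18+32) = Gamma(238, 50).
Posterior variance = α'/β'² = 238/2500 = 119/1250.

119/1250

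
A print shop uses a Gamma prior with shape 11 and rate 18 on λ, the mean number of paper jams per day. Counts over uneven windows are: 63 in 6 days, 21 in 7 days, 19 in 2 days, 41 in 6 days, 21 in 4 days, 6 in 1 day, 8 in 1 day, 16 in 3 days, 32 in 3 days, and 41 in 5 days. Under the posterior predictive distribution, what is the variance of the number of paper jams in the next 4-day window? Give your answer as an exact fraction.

4185/196

Total count: 63 + 21 + 19 + 41 + 21 + 6 + 8 + 16 + 32 + 41 = 268.
Total exposure: 6 + 7 + 2 + 6 + 4 + 1 + 1 + 3 + 3 + 5 = 38 days.
The Gamma prior is conjugate for the Poisson rate, so λ | data ~ Gamma(11+268, 18+38) = Gamma(279, 56).
The posterior predictive for a window of length T is Negative Binomial with variance T·α'·(β'+T)/β'² = 4·279·60/3136 = 4185/196.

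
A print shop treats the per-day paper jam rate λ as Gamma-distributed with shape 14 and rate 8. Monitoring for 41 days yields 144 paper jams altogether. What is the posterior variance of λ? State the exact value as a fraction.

158/2401

Total count 144 over total exposure 41 days.
Posterior: α' = 14 + 144 = 158, β' = 8 + 41 = 49.
Posterior variance = α'/β'² = 158/2401.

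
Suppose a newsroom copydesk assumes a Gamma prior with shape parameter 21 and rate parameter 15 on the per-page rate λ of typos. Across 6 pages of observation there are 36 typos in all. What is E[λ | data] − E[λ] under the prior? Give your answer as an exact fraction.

46/35

Total count 36 over total exposure 6 pages.
The Gamma prior is conjugate for the Poisson rate, so λ | data ~ Gamma(21+36, 15+6) = Gamma(57, 21).
Posterior mean = 57/21 = 19/7; prior mean = 21/15 = 7/5. Difference = 19/7 − 7/5 = 46/35.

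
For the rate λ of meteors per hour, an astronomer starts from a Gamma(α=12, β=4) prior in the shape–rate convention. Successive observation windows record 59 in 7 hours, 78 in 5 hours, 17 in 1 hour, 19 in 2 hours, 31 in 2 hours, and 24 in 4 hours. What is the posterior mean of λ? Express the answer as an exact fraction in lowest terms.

Total count: 59 + 78 + 17 + 19 + 31 + 24 = 228.
Total exposure: 7 + 5 + 1 + 2 + 2 + 4 = 21 hours.
Posterior: α' = 12 + 228 = 240, β' = 4 + 21 = 25.
Posterior mean = α'/β' = 240/25 = 48/5.

48/5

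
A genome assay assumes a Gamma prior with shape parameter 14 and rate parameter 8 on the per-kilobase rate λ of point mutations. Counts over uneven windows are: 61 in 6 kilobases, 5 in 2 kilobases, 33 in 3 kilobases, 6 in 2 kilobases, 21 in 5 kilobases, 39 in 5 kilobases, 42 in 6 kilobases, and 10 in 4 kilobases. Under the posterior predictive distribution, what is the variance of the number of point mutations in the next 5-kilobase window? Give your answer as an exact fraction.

53130/1681

Total count: 61 + 5 + 33 + 6 + 21 + 39 + 42 + 10 = 217.
Total exposure: 6 + 2 + 3 + 2 + 5 + 5 + 6 + 4 = 33 kilobases.
Posterior: α' = 14 + 217 = 231, β' = 8 + 33 = 41.
The posterior predictive for a window of length T is Negative Binomial with variance T·α'·(β'+T)/β'² = 5·231·46/1681 = 53130/1681.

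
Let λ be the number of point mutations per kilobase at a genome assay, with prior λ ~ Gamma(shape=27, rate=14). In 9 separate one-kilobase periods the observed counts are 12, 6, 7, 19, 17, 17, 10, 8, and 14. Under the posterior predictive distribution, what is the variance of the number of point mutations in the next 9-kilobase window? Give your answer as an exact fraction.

39456/529

Total count: 12 + 6 + 7 + 19 + 17 + 17 + 10 + 8 + 14 = 110.
Total exposure: 9 kilobases.
By Gamma–Poisson conjugacy, the posterior is Gamma(α + Σx, β + Σt) = Gamma(27 + 110, 14 + 9) = Gamma(137, 23).
The posterior predictive for a window of length T is Negative Binomial with variance T·α'·(β'+T)/β'² = 9·137·32/529 = 39456/529.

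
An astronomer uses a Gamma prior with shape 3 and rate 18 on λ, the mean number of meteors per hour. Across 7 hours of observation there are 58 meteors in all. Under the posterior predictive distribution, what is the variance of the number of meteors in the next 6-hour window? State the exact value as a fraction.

11346/625

Total count 58 over total exposure 7 hours.
By Gamma–Poisson conjugacy, the posterior is Gamma(α + Σx, β + Σt) = Gamma(3 + 58, 18 + 7) = Gamma(61, 25).
The posterior predictive for a window of length T is Negative Binomial with variance T·α'·(β'+T)/β'² = 6·61·31/625 = 11346/625.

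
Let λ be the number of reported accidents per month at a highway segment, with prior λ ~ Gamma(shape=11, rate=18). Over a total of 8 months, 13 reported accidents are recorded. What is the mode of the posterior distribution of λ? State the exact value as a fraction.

Total count 13 over total exposure 8 months.
The Gamma prior is conjugate for the Poisson rate, so λ | data ~ Gamma(11+13, 18+8) = Gamma(24, 26).
Posterior mode = (α'−1)/β' = 23/26.

23/26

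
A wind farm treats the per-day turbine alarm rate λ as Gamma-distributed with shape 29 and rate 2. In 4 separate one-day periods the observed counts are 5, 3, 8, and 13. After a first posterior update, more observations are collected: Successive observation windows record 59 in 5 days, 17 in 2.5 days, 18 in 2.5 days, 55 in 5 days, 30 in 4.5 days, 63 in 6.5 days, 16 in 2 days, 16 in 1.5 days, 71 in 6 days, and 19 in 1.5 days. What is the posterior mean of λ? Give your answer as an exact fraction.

422/43

Total count: 5 + 3 + 8 + 13 = 29.
Total exposure: 4 days.
After the first batch: Gamma(29 + 29, 2 + 4) = Gamma(58, 6).
Total count: 59 + 17 + 18 + 55 + 30 + 63 + 16 + 16 + 71 + 19 = 364.
Total exposure: 5 + 2.5 + 2.5 + 5 + 4.5 + 6.5 + 2 + 1.5 + 6 + 1.5 = 37 days.
After the second batch: Gamma(58 + 364, 6 + 37) = Gamma(422, 43).
Posterior mean = α'/β' = 422/43.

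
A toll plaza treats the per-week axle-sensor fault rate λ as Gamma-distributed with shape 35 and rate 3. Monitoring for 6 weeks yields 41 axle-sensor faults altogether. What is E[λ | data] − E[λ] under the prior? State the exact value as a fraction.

Total count 41 over total exposure 6 weeks.
Gamma(α, β) with Poisson data over total exposure Σt gives posterior Gamma(α+Σx, β+Σt) = Gamma(76, 9).
Posterior mean = 76/9 = 76/9; prior mean = 35/3 = 35/3. Difference = 76/9 − 35/3 = -29/9.

-29/9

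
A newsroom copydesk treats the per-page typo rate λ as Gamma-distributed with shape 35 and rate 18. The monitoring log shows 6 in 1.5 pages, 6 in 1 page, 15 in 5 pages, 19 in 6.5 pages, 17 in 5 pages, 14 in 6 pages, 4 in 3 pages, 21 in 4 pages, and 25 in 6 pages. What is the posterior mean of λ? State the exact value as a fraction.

81/28

Total count: 6 + 6 + 15 + 19 + 17 + 14 + 4 + 21 + 25 = 127.
Total exposure: 1.5 + 1 + 5 + 6.5 + 5 + 6 + 3 + 4 + 6 = 38 pages.
Conjugate update: add total count to the shape and total exposure to the rate, giving Gamma(162, 56).
Posterior mean = α'/β' = 162/56 = 81/28.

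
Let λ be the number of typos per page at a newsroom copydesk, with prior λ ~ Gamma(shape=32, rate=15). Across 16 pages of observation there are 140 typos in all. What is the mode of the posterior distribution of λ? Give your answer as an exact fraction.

Total count 140 over total exposure 16 pages.
Gamma(α, β) with Poisson data over total exposure Σt gives posterior Gamma(α+Σx, β+Σt) = Gamma(172, 31).
Posterior mode = (α'−1)/β' = 171/31.

171/31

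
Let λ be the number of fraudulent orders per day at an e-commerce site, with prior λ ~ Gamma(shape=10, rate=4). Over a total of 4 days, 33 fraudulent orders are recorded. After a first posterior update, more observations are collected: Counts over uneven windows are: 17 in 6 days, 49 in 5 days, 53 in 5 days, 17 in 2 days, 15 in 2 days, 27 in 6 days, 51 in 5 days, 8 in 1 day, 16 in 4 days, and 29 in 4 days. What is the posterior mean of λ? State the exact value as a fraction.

325/48

Total count 33 over total exposure 4 days.
After the first batch: Gamma(10 + 33, 4 + 4) = Gamma(43, 8).
Total count: 17 + 49 + 53 + 17 + 15 + 27 + 51 + 8 + 16 + 29 = 282.
Total exposure: 6 + 5 + 5 + 2 + 2 + 6 + 5 + 1 + 4 + 4 = 40 days.
After the second batch: Gamma(43 + 282, 8 + 40) = Gamma(325, 48).
Posterior mean = α'/β' = 325/48.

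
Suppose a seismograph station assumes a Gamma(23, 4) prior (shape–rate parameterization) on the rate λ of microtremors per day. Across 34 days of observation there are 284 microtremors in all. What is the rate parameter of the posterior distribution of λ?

Total count 284 over total exposure 34 days.
The Gamma prior is conjugate for the Poisson rate, so λ | data ~ Gamma(23+284, 4+34) = Gamma(307, 38).

38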